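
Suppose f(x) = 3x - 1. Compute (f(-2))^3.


-343


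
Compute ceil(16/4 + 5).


16/4 = 4
4 + 5 = 9
ceil(9) = 9

9


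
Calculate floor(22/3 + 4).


22/3 = 7.3333
7.3333 + 4 = 11.3333
floor(11.3333) = 11

11


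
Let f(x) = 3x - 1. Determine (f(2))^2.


f(2) = 5
(5)^2 = 25

25


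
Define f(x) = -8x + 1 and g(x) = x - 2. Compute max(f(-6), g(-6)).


f(-6) = 49
g(-6) = -8
max = 49

49


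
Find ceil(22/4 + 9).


22/4 = 5.5
5.5 + 9 = 14.5
ceil(14.5) = 15

15


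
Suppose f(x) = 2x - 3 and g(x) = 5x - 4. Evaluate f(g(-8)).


g(-8) = -44
f(-44) = -91

-91


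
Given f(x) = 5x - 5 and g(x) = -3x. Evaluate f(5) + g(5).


f(5) = 20
g(5) = -15
Sum = 5

5


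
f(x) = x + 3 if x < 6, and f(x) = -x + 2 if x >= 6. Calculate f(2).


2 satisfies x < 6
f(2) = 5

5


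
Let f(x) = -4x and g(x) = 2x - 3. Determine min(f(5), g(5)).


f(5) = -20
g(5) = 7
min = -20

-20


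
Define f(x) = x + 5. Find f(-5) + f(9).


f(-5) = 0
f(9) = 14
Sum = 14

14


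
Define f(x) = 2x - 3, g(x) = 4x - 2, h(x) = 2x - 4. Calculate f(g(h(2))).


h(2) = 0
g(0) = -2
f(-2) = -7

-7


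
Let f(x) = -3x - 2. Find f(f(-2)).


f(-2) = 4
f(4) = -14

-14


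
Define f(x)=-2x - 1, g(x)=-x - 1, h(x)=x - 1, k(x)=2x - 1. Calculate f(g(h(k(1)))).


k(1) = 1
h(1) = 0
g(0) = -1
f(-1) = 1

1


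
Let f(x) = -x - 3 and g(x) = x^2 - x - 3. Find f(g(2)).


g(2) = -1
f(-1) = -2

-2


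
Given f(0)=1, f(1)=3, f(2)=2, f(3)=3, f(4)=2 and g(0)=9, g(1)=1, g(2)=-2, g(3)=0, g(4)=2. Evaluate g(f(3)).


f(3) = 3
g(3) = 0

0


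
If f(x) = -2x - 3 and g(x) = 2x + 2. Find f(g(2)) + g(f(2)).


f(g(2)) = -15
g(f(2)) = -12
Sum = -27

-27


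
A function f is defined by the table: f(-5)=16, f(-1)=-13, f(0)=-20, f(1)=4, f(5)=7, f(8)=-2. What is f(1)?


4


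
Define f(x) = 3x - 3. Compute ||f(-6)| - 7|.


f(-6) = -21
|-21| = 21
|21 - 7| = 14

14


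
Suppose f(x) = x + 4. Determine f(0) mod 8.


f(0) = 4
4 mod 8 = 4

4


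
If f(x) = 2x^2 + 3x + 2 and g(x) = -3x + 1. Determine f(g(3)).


g(3) = -8
f(-8) = 2*(-8)^2 + 3*(-8) + 2 = 106

106


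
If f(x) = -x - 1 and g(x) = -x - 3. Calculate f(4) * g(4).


f(4) = -5
g(4) = -7
Product = 35

35


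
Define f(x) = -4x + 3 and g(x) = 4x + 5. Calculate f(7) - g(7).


f(7) = -25
g(7) = 33
Difference = -58

-58


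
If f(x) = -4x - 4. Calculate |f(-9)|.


f(-9) = 32
|32| = 32

32


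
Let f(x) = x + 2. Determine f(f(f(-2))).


f(-2) = 0
f(0) = 2
f(2) = 4

4


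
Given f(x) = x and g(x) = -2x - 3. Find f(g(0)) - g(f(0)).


f(g(0)) = -3
g(f(0)) = -3
Difference = 0

0


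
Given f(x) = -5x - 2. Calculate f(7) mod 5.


f(7) = -37
-37 mod 5 = 3

3


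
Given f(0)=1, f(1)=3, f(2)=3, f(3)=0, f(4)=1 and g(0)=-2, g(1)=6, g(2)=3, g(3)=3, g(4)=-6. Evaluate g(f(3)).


f(3) = 0
g(0) = -2

-2


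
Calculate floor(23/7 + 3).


23/7 = 3.2857
3.2857 + 3 = 6.2857
floor(6.2857) = 6

6


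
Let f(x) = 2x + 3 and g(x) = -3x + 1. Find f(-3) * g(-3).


f(-3) = -3
g(-3) = 10
Product = -30

-30


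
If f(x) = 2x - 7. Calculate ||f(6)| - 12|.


f(6) = 5
|5| = 5
|5 - 12| = 7

7


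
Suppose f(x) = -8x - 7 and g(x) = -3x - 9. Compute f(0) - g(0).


f(0) = -7
g(0) = -9
Difference = 2

2


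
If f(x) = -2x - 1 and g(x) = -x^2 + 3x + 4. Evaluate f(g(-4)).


g(-4) = -24
f(-24) = 47

47


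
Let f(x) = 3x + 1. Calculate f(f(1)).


f(1) = 4
f(4) = 13

13


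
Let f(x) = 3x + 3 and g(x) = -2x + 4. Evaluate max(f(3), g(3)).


f(3) = 12
g(3) = -2
max = 12

12


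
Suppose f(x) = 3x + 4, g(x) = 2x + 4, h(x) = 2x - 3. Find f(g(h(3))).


h(3) = 3
g(3) = 10
f(10) = 34

34


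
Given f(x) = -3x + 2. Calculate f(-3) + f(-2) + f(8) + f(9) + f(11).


f(-3) = 11
f(-2) = 8
f(8) = -22
f(9) = -25
f(11) = -31
Sum = -59

-59


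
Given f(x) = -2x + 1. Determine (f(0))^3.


f(0) = 1
(1)^3 = 1

1


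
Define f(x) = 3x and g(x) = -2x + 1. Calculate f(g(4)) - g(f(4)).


f(g(4)) = -21
g(f(4)) = -23
Difference = 2

2


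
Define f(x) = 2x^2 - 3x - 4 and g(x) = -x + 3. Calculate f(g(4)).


1


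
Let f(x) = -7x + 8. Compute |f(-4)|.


f(-4) = 36
|36| = 36

36


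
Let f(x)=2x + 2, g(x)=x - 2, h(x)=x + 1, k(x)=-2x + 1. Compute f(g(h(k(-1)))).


k(-1) = 3
h(3) = 4
g(4) = 2
f(2) = 6

6


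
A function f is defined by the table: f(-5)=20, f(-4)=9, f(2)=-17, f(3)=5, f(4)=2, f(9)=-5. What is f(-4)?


Reading from the table at x = -4

9


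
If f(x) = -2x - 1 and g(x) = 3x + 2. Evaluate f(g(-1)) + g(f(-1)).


f(g(-1)) = 1
g(f(-1)) = 5
Sum = 6

6


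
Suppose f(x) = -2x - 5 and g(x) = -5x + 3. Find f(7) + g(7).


-51


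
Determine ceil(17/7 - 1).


17/7 = 2.4286
2.4286 - 1 = 1.4286
ceil(1.4286) = 2

2


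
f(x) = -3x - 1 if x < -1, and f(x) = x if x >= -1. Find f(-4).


-4 satisfies x < -1
f(-4) = 11

11


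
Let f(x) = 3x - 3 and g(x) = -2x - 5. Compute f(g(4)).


-42


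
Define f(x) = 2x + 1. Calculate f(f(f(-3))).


f(-3) = -5
f(-5) = -9
f(-9) = -17

-17


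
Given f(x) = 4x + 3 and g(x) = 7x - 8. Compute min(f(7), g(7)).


31


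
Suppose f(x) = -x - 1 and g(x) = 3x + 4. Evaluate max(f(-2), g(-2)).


f(-2) = 1
g(-2) = -2
max = 1

1


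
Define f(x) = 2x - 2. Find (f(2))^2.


4


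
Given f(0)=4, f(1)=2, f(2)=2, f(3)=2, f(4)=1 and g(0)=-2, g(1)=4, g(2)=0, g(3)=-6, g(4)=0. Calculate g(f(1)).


f(1) = 2
g(2) = 0

0


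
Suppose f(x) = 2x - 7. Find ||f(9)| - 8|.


3


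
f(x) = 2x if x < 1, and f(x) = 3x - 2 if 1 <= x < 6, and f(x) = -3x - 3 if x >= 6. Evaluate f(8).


8 satisfies x >= 6
f(8) = -27

-27


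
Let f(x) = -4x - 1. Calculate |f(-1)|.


f(-1) = 3
|3| = 3

3


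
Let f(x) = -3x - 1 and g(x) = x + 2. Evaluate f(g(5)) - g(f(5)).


f(g(5)) = -22
g(f(5)) = -14
Difference = -8

-8


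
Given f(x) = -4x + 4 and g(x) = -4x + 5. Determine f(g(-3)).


-64


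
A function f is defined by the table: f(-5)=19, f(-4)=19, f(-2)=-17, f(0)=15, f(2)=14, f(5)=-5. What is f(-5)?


Reading from the table at x = -5

19


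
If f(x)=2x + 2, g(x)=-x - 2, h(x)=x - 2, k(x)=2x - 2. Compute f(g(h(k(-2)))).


k(-2) = -6
h(-6) = -8
g(-8) = 6
f(6) = 14

14


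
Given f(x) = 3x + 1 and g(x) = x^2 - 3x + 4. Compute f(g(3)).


g(3) = 4
f(4) = 13

13


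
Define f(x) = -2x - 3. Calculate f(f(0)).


f(0) = -3
f(-3) = 3

3


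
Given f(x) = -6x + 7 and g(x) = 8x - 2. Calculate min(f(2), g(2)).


-5


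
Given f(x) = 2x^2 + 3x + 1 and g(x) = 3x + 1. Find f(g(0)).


g(0) = 1
f(1) = 2*(1)^2 + 3*(1) + 1 = 6

6


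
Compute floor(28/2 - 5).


28/2 = 14
14 - 5 = 9
floor(9) = 9

9


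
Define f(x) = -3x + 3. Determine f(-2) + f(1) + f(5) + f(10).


f(-2) = 9
f(1) = 0
f(5) = -12
f(10) = -27
Sum = -30

-30


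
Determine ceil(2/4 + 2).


2/4 = 0.5
0.5 + 2 = 2.5
ceil(2.5) = 3

3


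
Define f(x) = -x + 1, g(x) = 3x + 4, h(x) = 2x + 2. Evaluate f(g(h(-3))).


h(-3) = -4
g(-4) = -8
f(-8) = 9

9


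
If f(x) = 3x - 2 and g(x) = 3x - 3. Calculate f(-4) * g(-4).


210


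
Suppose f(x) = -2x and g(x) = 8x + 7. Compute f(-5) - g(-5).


f(-5) = 10
g(-5) = -33
Difference = 43

43


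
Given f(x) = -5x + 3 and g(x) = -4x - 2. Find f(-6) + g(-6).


f(-6) = 33
g(-6) = 22
Sum = 55

55


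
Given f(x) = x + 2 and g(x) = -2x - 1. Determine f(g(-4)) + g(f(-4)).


f(g(-4)) = 9
g(f(-4)) = 3
Sum = 12

12


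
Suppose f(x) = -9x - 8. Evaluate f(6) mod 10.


8


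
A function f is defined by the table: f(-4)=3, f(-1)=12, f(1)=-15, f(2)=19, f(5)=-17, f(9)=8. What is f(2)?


Reading from the table at x = 2

19


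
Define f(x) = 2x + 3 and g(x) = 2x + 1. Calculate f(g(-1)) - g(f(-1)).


f(g(-1)) = 1
g(f(-1)) = 3
Difference = -2

-2


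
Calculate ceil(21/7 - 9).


21/7 = 3
3 - 9 = -6
ceil(-6) = -6

-6


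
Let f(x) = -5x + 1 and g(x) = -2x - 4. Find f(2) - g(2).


-1


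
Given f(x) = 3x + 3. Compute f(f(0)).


f(0) = 3
f(3) = 12

12


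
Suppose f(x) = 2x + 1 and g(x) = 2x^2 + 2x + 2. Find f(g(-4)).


53


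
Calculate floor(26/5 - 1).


26/5 = 5.2
5.2 - 1 = 4.2
floor(4.2) = 4

4


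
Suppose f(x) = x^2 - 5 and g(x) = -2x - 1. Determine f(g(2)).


g(2) = -5
f(-5) = 1*(-5)^2 - 5 = 20

20


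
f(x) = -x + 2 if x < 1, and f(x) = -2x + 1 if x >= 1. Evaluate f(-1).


-1 satisfies x < 1
f(-1) = 3

3


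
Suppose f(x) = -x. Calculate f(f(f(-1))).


f(-1) = 1
f(1) = -1
f(-1) = 1

1


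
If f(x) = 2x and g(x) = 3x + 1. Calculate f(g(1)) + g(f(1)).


f(g(1)) = 8
g(f(1)) = 7
Sum = 15

15


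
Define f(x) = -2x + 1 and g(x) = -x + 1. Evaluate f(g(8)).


g(8) = -7
f(-7) = 15

15


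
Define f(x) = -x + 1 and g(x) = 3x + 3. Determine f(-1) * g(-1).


f(-1) = 2
g(-1) = 0
Product = 0

0


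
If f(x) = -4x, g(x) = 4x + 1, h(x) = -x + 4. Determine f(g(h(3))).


h(3) = 1
g(1) = 5
f(5) = -20

-20


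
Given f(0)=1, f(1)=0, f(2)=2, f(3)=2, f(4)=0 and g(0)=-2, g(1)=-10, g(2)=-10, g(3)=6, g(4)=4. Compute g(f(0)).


-10


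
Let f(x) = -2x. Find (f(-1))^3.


f(-1) = 2
(2)^3 = 8

8


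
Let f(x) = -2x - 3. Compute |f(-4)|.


f(-4) = 5
|5| = 5

5


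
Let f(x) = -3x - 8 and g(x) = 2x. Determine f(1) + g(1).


-9


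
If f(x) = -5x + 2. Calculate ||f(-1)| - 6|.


f(-1) = 7
|7| = 7
|7 - 6| = 1

1


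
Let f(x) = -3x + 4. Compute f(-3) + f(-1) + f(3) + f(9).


f(-3) = 13
f(-1) = 7
f(3) = -5
f(9) = -23
Sum = -8

-8


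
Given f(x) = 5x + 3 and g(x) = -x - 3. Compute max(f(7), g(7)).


f(7) = 38
g(7) = -10
max = 38

38


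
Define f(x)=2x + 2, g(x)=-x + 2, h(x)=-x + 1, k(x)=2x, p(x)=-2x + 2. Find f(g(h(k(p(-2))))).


p(-2) = 6
k(6) = 12
h(12) = -11
g(-11) = 13
f(13) = 28

28


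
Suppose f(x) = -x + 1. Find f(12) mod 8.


f(12) = -11
-11 mod 8 = 5

5


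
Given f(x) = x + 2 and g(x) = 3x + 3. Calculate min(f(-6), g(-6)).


f(-6) = -4
g(-6) = -15
min = -15

-15


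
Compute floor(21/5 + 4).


8


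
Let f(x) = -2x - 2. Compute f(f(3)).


f(3) = -8
f(-8) = 14

14


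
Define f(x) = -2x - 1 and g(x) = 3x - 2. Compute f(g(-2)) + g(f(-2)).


f(g(-2)) = 15
g(f(-2)) = 7
Sum = 22

22


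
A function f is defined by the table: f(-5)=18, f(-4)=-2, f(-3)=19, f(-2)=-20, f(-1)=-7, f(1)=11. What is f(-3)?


Reading from the table at x = -3

19


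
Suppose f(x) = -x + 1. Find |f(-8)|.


f(-8) = 9
|9| = 9

9


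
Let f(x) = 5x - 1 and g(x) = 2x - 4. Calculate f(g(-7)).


g(-7) = -18
f(-18) = -91

-91


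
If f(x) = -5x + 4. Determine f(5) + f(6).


f(5) = -21
f(6) = -26
Sum = -47

-47


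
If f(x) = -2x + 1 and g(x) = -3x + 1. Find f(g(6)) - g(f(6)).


f(g(6)) = 35
g(f(6)) = 34
Difference = 1

1


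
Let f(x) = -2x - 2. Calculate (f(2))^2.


f(2) = -6
(-6)^2 = 36

36


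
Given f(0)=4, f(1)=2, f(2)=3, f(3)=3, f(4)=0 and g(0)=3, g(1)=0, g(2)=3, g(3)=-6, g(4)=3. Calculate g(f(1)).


f(1) = 2
g(2) = 3

3


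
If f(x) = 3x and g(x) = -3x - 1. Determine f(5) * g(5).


f(5) = 15
g(5) = -16
Product = -240

-240


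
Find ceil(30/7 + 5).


30/7 = 4.2857
4.2857 + 5 = 9.2857
ceil(9.2857) = 10

10


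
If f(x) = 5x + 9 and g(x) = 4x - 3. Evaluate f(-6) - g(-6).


f(-6) = -21
g(-6) = -27
Difference = 6

6


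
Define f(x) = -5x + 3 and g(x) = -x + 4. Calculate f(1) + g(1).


f(1) = -2
g(1) = 3
Sum = 1

1


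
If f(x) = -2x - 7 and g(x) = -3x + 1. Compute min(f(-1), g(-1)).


-5


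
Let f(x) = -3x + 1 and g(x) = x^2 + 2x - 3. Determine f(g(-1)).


g(-1) = -4
f(-4) = 13

13


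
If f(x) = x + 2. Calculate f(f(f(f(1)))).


f(1) = 3
f(3) = 5
f(5) = 7
f(7) = 9

9


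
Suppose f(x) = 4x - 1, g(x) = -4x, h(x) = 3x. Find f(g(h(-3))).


143


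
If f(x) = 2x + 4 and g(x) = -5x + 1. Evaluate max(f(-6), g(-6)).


f(-6) = -8
g(-6) = 31
max = 31

31


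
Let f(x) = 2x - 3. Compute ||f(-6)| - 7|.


f(-6) = -15
|-15| = 15
|15 - 7| = 8

8


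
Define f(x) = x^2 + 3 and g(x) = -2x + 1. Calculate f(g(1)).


g(1) = -1
f(-1) = 1*(-1)^2 + 3 = 4

4


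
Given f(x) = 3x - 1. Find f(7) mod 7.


6


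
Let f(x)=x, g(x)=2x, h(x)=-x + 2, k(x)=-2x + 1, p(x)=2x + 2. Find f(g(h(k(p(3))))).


p(3) = 8
k(8) = -15
h(-15) = 17
g(17) = 34
f(34) = 34

34


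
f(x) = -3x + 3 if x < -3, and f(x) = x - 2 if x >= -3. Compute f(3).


3 satisfies x >= -3
f(3) = 1

1


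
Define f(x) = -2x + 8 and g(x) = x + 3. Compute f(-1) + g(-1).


12


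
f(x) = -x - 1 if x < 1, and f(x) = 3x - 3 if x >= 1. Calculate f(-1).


-1 satisfies x < 1
f(-1) = 0

0


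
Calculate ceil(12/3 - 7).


12/3 = 4
4 - 7 = -3
ceil(-3) = -3

-3


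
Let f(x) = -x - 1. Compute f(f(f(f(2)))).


f(2) = -3
f(-3) = 2
f(2) = -3
f(-3) = 2

2


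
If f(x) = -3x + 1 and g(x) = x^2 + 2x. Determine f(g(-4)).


g(-4) = 8
f(8) = -23

-23


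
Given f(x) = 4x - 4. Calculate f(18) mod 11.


f(18) = 68
68 mod 11 = 2

2


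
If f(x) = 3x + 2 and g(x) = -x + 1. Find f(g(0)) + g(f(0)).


f(g(0)) = 5
g(f(0)) = -1
Sum = 4

4


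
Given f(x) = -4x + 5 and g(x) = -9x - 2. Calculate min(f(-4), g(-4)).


f(-4) = 21
g(-4) = 34
min = 21

21


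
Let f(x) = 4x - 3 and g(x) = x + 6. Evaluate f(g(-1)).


g(-1) = 5
f(5) = 17

17


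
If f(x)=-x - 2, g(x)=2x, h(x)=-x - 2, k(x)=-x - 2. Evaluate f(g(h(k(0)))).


k(0) = -2
h(-2) = 0
g(0) = 0
f(0) = -2

-2


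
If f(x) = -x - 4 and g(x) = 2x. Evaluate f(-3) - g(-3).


5


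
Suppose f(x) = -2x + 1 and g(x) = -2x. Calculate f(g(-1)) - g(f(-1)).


f(g(-1)) = -3
g(f(-1)) = -6
Difference = 3

3


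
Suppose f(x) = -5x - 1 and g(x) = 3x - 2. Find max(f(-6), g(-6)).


f(-6) = 29
g(-6) = -20
max = 29

29


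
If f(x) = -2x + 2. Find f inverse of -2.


Solve -2x + 2 = -2
x = (-2 - 2) / (-2) = 2

2


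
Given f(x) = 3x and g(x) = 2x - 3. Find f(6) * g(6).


f(6) = 18
g(6) = 9
Product = 162

162


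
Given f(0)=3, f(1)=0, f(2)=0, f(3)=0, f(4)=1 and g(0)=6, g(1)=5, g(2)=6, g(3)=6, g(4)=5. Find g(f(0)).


f(0) = 3
g(3) = 6

6


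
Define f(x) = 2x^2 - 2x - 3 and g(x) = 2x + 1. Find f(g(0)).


g(0) = 1
f(1) = 2*(1)^2 - 2*(1) - 3 = -3

-3


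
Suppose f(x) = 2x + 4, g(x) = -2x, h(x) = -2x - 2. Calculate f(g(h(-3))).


-12


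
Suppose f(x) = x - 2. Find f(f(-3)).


-7


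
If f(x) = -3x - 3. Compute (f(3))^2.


f(3) = -12
(-12)^2 = 144

144


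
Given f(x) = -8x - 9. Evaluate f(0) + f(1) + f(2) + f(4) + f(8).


f(0) = -9
f(1) = -17
f(2) = -25
f(4) = -41
f(8) = -73
Sum = -165

-165


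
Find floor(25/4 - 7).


-1


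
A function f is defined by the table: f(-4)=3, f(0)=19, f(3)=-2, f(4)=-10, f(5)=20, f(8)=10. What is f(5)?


Reading from the table at x = 5

20


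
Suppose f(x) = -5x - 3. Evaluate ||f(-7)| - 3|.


f(-7) = 32
|32| = 32
|32 - 3| = 29

29


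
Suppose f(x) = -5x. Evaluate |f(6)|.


f(6) = -30
|-30| = 30

30


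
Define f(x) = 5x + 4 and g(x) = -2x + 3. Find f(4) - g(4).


29


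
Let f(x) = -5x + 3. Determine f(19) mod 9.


f(19) = -92
-92 mod 9 = 7

7


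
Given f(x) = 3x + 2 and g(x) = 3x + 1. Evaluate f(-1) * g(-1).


2


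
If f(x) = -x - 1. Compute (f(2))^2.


9


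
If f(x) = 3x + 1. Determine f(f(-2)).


f(-2) = -5
f(-5) = -14

-14


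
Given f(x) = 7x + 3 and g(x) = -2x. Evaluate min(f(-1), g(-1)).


-4


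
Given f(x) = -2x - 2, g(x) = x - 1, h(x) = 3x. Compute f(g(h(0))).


h(0) = 0
g(0) = -1
f(-1) = 0

0


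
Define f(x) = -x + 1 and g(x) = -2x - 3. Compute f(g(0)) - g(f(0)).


9


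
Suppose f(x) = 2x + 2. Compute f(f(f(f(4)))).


f(4) = 10
f(10) = 22
f(22) = 46
f(46) = 94

94


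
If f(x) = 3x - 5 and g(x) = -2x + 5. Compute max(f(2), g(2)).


f(2) = 1
g(2) = 1
max = 1

1


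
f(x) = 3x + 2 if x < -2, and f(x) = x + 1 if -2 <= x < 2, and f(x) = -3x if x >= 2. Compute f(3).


3 satisfies x >= 2
f(3) = -9

-9


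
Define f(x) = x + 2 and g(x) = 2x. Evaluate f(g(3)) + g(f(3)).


18


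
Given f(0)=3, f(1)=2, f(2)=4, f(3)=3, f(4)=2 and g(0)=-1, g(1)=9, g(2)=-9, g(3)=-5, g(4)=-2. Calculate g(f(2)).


f(2) = 4
g(4) = -2

-2


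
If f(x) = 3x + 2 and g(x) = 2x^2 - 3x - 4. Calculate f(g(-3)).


g(-3) = 23
f(23) = 71

71


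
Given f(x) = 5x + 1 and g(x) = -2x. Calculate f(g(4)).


g(4) = -8
f(-8) = -39

-39


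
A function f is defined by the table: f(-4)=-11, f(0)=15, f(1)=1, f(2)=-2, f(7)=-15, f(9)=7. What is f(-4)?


Reading from the table at x = -4

-11


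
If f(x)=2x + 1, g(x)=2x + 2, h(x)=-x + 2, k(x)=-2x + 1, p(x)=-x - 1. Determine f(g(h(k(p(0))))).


p(0) = -1
k(-1) = 3
h(3) = -1
g(-1) = 0
f(0) = 1

1


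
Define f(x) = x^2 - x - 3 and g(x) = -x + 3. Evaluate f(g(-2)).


17


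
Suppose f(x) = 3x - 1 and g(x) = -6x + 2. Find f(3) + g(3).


f(3) = 8
g(3) = -16
Sum = -8

-8


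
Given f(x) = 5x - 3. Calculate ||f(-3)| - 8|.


f(-3) = -18
|-18| = 18
|18 - 8| = 10

10


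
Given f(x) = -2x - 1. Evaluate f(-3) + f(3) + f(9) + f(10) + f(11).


-65


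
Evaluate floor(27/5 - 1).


27/5 = 5.4
5.4 - 1 = 4.4
floor(4.4) = 4

4


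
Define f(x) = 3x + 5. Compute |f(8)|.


f(8) = 29
|29| = 29

29


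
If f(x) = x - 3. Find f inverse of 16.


Solve x - 3 = 16
x = (16 + 3) / 1 = 19

19


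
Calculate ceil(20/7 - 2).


20/7 = 2.8571
2.8571 - 2 = 0.8571
ceil(0.8571) = 1

1


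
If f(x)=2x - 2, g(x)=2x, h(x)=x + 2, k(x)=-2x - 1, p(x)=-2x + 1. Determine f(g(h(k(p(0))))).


p(0) = 1
k(1) = -3
h(-3) = -1
g(-1) = -2
f(-2) = -6

-6


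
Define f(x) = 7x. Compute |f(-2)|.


f(-2) = -14
|-14| = 14

14


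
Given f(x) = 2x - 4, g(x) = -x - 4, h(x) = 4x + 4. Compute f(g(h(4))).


h(4) = 20
g(20) = -24
f(-24) = -52

-52


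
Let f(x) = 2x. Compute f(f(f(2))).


16


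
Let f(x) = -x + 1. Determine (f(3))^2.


f(3) = -2
(-2)^2 = 4

4


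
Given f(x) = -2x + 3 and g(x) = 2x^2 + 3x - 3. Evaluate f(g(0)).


9


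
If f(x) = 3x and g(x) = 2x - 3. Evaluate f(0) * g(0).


f(0) = 0
g(0) = -3
Product = 0

0


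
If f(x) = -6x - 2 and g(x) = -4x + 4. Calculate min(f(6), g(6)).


f(6) = -38
g(6) = -20
min = -38

-38


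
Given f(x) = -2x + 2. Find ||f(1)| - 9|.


f(1) = 0
|0| = 0
|0 - 9| = 9

9


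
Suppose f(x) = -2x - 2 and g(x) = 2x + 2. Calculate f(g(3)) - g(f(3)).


f(g(3)) = -18
g(f(3)) = -14
Difference = -4

-4


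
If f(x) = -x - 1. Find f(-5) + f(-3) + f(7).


f(-5) = 4
f(-3) = 2
f(7) = -8
Sum = -2

-2


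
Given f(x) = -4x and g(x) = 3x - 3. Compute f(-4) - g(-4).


f(-4) = 16
g(-4) = -15
Difference = 31

31


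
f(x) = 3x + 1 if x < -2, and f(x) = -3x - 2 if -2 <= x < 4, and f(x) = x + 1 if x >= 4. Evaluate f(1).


-5


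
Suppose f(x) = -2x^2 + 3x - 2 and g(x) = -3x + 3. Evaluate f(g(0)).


g(0) = 3
f(3) = (-2)*(3)^2 + 3*(3) - 2 = -11

-11


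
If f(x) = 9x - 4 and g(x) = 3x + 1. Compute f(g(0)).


g(0) = 1
f(1) = 5

5


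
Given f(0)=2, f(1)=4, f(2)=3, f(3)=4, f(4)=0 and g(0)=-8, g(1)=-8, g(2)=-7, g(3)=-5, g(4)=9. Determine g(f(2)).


f(2) = 3
g(3) = -5

-5


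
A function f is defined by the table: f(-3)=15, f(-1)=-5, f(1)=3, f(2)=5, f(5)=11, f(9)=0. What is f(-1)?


Reading from the table at x = -1

-5


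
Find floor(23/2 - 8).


23/2 = 11.5
11.5 - 8 = 3.5
floor(3.5) = 3

3


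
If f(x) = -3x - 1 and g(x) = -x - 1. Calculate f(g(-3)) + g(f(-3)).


f(g(-3)) = -7
g(f(-3)) = -9
Sum = -16

-16


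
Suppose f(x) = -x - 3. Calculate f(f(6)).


f(6) = -9
f(-9) = 6

6


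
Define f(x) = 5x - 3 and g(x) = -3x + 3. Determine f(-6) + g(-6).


f(-6) = -33
g(-6) = 21
Sum = -12

-12


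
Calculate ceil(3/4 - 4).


3/4 = 0.75
0.75 - 4 = -3.25
ceil(-3.25) = -3

-3


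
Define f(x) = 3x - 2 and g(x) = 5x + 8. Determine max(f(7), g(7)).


f(7) = 19
g(7) = 43
max = 43

43


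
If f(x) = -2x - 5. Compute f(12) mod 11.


f(12) = -29
-29 mod 11 = 4

4


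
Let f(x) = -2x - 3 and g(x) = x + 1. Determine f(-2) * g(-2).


f(-2) = 1
g(-2) = -1
Product = -1

-1


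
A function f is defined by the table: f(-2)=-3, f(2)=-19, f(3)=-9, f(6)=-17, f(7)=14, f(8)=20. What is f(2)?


Reading from the table at x = 2

-19


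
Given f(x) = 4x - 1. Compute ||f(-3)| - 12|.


f(-3) = -13
|-13| = 13
|13 - 12| = 1

1


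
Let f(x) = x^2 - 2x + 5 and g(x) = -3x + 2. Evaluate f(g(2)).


g(2) = -4
f(-4) = 1*(-4)^2 - 2*(-4) + 5 = 29

29


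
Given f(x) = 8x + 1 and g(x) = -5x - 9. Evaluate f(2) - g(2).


f(2) = 17
g(2) = -19
Difference = 36

36


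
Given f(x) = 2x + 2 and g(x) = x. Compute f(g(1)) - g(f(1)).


f(g(1)) = 4
g(f(1)) = 4
Difference = 0

0


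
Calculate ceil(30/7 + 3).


8


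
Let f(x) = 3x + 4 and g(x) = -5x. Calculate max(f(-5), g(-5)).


25


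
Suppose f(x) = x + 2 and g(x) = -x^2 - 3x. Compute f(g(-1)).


g(-1) = 2
f(2) = 4

4


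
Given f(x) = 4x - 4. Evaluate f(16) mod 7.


f(16) = 60
60 mod 7 = 4

4


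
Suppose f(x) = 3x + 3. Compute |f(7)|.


f(7) = 24
|24| = 24

24


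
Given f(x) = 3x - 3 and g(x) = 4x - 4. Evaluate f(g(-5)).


g(-5) = -24
f(-24) = -75

-75


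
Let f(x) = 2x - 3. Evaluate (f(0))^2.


f(0) = -3
(-3)^2 = 9

9


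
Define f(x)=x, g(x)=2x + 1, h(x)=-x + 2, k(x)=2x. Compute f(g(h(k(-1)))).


k(-1) = -2
h(-2) = 4
g(4) = 9
f(9) = 9

9


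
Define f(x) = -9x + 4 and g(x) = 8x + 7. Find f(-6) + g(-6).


f(-6) = 58
g(-6) = -41
Sum = 17

17


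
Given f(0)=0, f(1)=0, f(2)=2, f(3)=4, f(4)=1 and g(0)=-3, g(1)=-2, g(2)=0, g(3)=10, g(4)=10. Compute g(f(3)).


f(3) = 4
g(4) = 10

10


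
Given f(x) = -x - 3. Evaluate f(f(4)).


4


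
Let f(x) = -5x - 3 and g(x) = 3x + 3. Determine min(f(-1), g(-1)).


f(-1) = 2
g(-1) = 0
min = 0

0


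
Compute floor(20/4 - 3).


20/4 = 5
5 - 3 = 2
floor(2) = 2

2


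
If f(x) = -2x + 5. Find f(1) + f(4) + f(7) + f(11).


f(1) = 3
f(4) = -3
f(7) = -9
f(11) = -17
Sum = -26

-26


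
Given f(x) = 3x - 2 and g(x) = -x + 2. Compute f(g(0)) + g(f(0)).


f(g(0)) = 4
g(f(0)) = 4
Sum = 8

8


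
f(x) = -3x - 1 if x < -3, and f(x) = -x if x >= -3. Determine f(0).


0 satisfies x >= -3
f(0) = 0

0


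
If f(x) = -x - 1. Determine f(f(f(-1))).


f(-1) = 0
f(0) = -1
f(-1) = 0

0


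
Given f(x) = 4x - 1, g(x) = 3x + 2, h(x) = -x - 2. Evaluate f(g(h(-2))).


h(-2) = 0
g(0) = 2
f(2) = 7

7


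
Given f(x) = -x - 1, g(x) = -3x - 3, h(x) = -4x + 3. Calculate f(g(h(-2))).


h(-2) = 11
g(11) = -36
f(-36) = 35

35


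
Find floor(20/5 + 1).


20/5 = 4
4 + 1 = 5
floor(5) = 5

5


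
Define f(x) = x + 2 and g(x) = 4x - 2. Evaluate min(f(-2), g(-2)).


f(-2) = 0
g(-2) = -10
min = -10

-10


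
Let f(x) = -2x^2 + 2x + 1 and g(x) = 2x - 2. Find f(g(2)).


-3


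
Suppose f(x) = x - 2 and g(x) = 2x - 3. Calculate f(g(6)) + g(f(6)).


12


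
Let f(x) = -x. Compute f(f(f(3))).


f(3) = -3
f(-3) = 3
f(3) = -3

-3


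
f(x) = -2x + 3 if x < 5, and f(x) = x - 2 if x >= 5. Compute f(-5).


-5 satisfies x < 5
f(-5) = 13

13


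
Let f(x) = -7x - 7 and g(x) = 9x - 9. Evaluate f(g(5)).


-259


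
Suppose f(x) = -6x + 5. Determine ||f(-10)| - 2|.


f(-10) = 65
|65| = 65
|65 - 2| = 63

63


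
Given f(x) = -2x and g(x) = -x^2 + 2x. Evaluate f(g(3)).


6


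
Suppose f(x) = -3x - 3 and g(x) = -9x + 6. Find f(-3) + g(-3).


f(-3) = 6
g(-3) = 33
Sum = 39

39


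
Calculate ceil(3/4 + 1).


3/4 = 0.75
0.75 + 1 = 1.75
ceil(1.75) = 2

2


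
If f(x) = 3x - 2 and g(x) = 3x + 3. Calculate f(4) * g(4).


150


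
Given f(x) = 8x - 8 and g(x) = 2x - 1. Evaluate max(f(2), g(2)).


f(2) = 8
g(2) = 3
max = 8

8


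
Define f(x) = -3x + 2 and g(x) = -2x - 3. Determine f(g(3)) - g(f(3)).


f(g(3)) = 29
g(f(3)) = 11
Difference = 18

18


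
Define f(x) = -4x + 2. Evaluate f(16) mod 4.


2


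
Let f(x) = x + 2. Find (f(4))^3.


f(4) = 6
(6)^3 = 216

216


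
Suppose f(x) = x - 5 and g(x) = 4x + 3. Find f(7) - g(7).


f(7) = 2
g(7) = 31
Difference = -29

-29


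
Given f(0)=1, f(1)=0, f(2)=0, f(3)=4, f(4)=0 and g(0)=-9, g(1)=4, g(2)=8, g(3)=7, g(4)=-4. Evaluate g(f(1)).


f(1) = 0
g(0) = -9

-9


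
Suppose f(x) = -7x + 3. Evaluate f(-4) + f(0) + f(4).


f(-4) = 31
f(0) = 3
f(4) = -25
Sum = 9

9


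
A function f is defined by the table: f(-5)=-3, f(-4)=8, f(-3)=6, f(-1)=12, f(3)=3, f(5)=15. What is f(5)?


Reading from the table at x = 5

15


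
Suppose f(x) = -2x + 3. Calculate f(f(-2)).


f(-2) = 7
f(7) = -11

-11


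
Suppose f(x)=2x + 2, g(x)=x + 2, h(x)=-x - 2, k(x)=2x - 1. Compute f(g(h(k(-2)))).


k(-2) = -5
h(-5) = 3
g(3) = 5
f(5) = 12

12


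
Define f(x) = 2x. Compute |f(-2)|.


f(-2) = -4
|-4| = 4

4


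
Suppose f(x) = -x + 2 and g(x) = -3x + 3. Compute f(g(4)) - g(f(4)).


2


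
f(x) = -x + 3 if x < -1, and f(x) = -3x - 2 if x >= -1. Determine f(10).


-32


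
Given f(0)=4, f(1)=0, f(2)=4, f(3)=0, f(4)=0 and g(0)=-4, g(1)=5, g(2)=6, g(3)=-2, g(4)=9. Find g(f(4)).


f(4) = 0
g(0) = -4

-4


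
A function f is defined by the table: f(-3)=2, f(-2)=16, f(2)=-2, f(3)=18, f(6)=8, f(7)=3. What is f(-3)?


Reading from the table at x = -3

2


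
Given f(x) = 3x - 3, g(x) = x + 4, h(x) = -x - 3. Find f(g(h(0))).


h(0) = -3
g(-3) = 1
f(1) = 0

0


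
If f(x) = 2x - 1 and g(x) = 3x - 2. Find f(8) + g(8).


37


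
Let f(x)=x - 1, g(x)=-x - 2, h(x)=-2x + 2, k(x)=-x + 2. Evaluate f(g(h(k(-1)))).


k(-1) = 3
h(3) = -4
g(-4) = 2
f(2) = 1

1


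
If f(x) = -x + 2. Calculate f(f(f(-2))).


4


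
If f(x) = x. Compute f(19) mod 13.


f(19) = 19
19 mod 13 = 6

6


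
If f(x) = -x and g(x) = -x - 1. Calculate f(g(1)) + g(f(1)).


f(g(1)) = 2
g(f(1)) = 0
Sum = 2

2


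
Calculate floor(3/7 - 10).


-10


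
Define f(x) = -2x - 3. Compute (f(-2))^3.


f(-2) = 1
(1)^3 = 1

1


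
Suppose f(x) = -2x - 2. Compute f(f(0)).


f(0) = -2
f(-2) = 2

2


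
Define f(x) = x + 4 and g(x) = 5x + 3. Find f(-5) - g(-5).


f(-5) = -1
g(-5) = -22
Difference = 21

21


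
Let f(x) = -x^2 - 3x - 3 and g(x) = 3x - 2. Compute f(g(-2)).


-43


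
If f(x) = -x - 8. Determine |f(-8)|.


f(-8) = 0
|0| = 0

0


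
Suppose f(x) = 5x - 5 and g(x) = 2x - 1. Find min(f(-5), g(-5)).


f(-5) = -30
g(-5) = -11
min = -30

-30


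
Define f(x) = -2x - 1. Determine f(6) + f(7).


-28


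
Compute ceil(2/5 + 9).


10


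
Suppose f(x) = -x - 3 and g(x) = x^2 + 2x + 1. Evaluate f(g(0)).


g(0) = 1
f(1) = -4

-4


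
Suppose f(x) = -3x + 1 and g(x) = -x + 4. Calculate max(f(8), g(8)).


f(8) = -23
g(8) = -4
max = -4

-4


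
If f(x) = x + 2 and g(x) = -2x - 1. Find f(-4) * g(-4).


f(-4) = -2
g(-4) = 7
Product = -14

-14


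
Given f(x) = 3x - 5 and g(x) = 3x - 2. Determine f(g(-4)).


g(-4) = -14
f(-14) = -47

-47


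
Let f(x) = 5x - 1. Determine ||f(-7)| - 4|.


f(-7) = -36
|-36| = 36
|36 - 4| = 32

32


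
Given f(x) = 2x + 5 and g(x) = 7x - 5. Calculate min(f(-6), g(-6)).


-47


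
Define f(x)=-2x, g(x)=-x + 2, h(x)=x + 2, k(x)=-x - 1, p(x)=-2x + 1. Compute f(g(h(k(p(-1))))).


-8


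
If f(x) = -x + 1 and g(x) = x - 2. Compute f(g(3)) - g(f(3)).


f(g(3)) = 0
g(f(3)) = -4
Difference = 4

4


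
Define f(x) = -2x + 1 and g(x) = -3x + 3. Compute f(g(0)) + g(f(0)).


f(g(0)) = -5
g(f(0)) = 0
Sum = -5

-5


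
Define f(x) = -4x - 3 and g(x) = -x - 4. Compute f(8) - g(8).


f(8) = -35
g(8) = -12
Difference = -23

-23


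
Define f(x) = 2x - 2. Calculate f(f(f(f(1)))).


f(1) = 0
f(0) = -2
f(-2) = -6
f(-6) = -14

-14


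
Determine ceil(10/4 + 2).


10/4 = 2.5
2.5 + 2 = 4.5
ceil(4.5) = 5

5


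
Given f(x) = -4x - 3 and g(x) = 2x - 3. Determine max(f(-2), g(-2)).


5


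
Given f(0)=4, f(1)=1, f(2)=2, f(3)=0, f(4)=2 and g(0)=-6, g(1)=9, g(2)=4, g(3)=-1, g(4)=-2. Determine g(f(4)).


f(4) = 2
g(2) = 4

4


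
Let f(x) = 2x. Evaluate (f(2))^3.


f(2) = 4
(4)^3 = 64

64


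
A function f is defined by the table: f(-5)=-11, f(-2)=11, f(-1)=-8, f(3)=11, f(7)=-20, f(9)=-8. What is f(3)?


Reading from the table at x = 3

11


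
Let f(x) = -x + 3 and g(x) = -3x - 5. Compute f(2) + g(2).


f(2) = 1
g(2) = -11
Sum = -10

-10


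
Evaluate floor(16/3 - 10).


16/3 = 5.3333
5.3333 - 10 = -4.6667
floor(-4.6667) = -5

-5


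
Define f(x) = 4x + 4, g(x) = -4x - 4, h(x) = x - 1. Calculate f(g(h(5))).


h(5) = 4
g(4) = -20
f(-20) = -76

-76


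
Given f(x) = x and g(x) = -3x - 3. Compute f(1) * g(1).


f(1) = 1
g(1) = -6
Product = -6

-6


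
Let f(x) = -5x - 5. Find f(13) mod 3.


f(13) = -70
-70 mod 3 = 2

2


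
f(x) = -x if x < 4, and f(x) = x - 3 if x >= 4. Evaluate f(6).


6 satisfies x >= 4
f(6) = 3

3


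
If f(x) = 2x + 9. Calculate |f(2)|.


f(2) = 13
|13| = 13

13


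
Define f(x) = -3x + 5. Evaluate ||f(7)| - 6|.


f(7) = -16
|-16| = 16
|16 - 6| = 10

10


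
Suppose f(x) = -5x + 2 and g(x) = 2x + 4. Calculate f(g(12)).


g(12) = 28
f(28) = -138

-138


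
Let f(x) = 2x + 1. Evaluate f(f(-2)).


f(-2) = -3
f(-3) = -5

-5


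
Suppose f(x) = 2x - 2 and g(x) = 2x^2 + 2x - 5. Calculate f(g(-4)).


g(-4) = 19
f(19) = 36

36


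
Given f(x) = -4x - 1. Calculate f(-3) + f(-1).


14


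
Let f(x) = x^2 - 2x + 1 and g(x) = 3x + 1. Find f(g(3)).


g(3) = 10
f(10) = 1*(10)^2 - 2*(10) + 1 = 81

81


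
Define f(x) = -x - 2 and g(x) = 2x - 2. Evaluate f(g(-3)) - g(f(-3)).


f(g(-3)) = 6
g(f(-3)) = 0
Difference = 6

6


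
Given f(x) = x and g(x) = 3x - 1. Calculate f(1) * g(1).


f(1) = 1
g(1) = 2
Product = 2

2


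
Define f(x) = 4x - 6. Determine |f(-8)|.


38


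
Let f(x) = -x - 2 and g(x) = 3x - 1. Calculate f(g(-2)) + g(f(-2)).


f(g(-2)) = 5
g(f(-2)) = -1
Sum = 4

4


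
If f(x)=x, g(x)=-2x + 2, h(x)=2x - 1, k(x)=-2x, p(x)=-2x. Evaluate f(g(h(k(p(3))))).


p(3) = -6
k(-6) = 12
h(12) = 23
g(23) = -44
f(-44) = -44

-44


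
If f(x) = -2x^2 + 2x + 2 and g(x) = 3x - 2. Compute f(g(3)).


-82


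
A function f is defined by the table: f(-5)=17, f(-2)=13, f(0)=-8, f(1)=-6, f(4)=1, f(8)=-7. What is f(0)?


Reading from the table at x = 0

-8


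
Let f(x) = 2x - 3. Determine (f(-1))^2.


25


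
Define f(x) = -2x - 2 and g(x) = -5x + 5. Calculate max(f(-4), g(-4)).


f(-4) = 6
g(-4) = 25
max = 25

25


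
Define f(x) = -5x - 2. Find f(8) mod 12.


f(8) = -42
-42 mod 12 = 6

6


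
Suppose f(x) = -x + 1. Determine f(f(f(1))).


f(1) = 0
f(0) = 1
f(1) = 0

0


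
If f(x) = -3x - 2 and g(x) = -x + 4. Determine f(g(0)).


-14


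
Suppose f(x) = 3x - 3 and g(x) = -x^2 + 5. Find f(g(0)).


g(0) = 5
f(5) = 12

12


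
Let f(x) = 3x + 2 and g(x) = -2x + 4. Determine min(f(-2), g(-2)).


f(-2) = -4
g(-2) = 8
min = -4

-4


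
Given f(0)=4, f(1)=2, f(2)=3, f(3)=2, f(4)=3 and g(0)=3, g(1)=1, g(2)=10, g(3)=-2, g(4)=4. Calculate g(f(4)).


f(4) = 3
g(3) = -2

-2


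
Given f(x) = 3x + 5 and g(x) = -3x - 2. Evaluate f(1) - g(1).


13


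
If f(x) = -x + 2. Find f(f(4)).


4


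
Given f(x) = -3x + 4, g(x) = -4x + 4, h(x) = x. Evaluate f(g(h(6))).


h(6) = 6
g(6) = -20
f(-20) = 64

64


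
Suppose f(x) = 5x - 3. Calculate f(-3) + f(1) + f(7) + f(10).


f(-3) = -18
f(1) = 2
f(7) = 32
f(10) = 47
Sum = 63

63


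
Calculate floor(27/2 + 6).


27/2 = 13.5
13.5 + 6 = 19.5
floor(19.5) = 19

19


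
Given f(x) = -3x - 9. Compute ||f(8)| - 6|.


27


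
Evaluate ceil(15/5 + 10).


15/5 = 3
3 + 10 = 13
ceil(13) = 13

13


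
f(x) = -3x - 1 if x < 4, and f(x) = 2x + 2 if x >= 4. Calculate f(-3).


-3 satisfies x < 4
f(-3) = 8

8


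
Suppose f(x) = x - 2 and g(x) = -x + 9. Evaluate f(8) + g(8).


f(8) = 6
g(8) = 1
Sum = 7

7


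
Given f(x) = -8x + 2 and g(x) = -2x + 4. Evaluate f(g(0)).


g(0) = 4
f(4) = -30

-30


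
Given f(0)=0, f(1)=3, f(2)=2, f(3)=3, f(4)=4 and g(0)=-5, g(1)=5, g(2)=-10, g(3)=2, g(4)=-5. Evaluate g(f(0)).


f(0) = 0
g(0) = -5

-5


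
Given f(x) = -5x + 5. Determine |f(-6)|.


f(-6) = 35
|35| = 35

35


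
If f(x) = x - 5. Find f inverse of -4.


Solve x - 5 = -4
x = (-4 + 5) / 1 = 1

1


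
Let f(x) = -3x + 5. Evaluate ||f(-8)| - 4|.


f(-8) = 29
|29| = 29
|29 - 4| = 25

25


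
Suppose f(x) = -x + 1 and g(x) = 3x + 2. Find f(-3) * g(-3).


-28


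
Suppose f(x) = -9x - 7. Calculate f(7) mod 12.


f(7) = -70
-70 mod 12 = 2

2


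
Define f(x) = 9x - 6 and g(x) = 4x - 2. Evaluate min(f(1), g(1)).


2


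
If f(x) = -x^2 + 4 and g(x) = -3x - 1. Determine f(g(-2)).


g(-2) = 5
f(5) = (-1)*(5)^2 + 4 = -21

-21


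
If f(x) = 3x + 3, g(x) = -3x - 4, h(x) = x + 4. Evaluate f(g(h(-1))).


h(-1) = 3
g(3) = -13
f(-13) = -36

-36


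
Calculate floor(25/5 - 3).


25/5 = 5
5 - 3 = 2
floor(2) = 2

2


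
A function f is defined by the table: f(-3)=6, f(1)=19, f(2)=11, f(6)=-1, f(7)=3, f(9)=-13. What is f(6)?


Reading from the table at x = 6

-1


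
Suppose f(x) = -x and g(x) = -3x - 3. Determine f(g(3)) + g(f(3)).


f(g(3)) = 12
g(f(3)) = 6
Sum = 18

18


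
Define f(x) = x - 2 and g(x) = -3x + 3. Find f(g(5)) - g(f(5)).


f(g(5)) = -14
g(f(5)) = -6
Difference = -8

-8


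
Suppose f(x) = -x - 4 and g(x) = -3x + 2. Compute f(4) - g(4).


2


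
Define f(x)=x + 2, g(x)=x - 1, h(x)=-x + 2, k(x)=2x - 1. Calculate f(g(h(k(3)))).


-2


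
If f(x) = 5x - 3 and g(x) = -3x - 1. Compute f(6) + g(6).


f(6) = 27
g(6) = -19
Sum = 8

8


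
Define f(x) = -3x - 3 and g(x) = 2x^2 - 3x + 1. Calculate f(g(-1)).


g(-1) = 6
f(6) = -21

-21


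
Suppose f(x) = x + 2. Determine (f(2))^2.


16


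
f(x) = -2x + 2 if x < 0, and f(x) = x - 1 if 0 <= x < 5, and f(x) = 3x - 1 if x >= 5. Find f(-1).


-1 satisfies x < 0
f(-1) = 4

4


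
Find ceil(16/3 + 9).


16/3 = 5.3333
5.3333 + 9 = 14.3333
ceil(14.3333) = 15

15


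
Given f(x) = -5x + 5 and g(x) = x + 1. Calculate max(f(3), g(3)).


f(3) = -10
g(3) = 4
max = 4

4


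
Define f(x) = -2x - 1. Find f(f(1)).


5


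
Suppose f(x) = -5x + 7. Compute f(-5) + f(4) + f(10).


f(-5) = 32
f(4) = -13
f(10) = -43
Sum = -24

-24


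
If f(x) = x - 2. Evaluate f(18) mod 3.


f(18) = 16
16 mod 3 = 1

1


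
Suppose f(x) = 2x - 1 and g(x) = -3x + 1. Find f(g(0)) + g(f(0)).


f(g(0)) = 1
g(f(0)) = 4
Sum = 5

5


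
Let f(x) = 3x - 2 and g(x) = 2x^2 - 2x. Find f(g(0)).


g(0) = 0
f(0) = -2

-2


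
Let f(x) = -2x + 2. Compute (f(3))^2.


f(3) = -4
(-4)^2 = 16

16


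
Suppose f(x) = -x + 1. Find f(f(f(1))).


f(1) = 0
f(0) = 1
f(1) = 0

0


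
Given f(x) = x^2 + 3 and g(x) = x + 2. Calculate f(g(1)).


g(1) = 3
f(3) = 1*(3)^2 + 3 = 12

12


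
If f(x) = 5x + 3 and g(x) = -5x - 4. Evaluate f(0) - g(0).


f(0) = 3
g(0) = -4
Difference = 7

7


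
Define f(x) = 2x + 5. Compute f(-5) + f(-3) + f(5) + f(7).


f(-5) = -5
f(-3) = -1
f(5) = 15
f(7) = 19
Sum = 28

28


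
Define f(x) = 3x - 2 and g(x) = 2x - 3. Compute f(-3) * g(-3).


f(-3) = -11
g(-3) = -9
Product = 99

99


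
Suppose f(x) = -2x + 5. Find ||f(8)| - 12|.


f(8) = -11
|-11| = 11
|11 - 12| = 1

1


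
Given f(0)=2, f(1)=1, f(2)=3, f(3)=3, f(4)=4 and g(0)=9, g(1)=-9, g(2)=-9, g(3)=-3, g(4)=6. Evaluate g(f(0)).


f(0) = 2
g(2) = -9

-9


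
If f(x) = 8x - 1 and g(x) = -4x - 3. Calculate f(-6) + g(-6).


f(-6) = -49
g(-6) = 21
Sum = -28

-28


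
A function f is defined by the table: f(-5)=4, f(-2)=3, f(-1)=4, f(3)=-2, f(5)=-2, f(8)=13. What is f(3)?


Reading from the table at x = 3

-2


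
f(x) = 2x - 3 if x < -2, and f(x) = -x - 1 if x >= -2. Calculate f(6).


6 satisfies x >= -2
f(6) = -7

-7


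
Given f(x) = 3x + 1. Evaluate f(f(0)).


f(0) = 1
f(1) = 4

4


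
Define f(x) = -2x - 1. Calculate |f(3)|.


f(3) = -7
|-7| = 7

7


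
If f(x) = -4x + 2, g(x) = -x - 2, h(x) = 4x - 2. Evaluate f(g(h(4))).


66


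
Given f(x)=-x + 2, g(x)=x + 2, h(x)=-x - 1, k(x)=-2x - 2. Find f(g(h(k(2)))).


k(2) = -6
h(-6) = 5
g(5) = 7
f(7) = -5

-5


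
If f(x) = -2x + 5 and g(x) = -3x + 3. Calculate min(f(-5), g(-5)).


f(-5) = 15
g(-5) = 18
min = 15

15


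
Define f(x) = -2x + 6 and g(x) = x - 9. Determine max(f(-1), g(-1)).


f(-1) = 8
g(-1) = -10
max = 8

8


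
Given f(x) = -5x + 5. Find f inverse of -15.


Solve -5x + 5 = -15
x = (-15 - 5) / (-5) = 4

4


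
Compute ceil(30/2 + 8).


30/2 = 15
15 + 8 = 23
ceil(23) = 23

23


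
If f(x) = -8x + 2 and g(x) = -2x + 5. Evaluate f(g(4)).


26


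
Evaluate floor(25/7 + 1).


25/7 = 3.5714
3.5714 + 1 = 4.5714
floor(4.5714) = 4

4


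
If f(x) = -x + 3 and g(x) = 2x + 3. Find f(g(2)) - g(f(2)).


f(g(2)) = -4
g(f(2)) = 5
Difference = -9

-9


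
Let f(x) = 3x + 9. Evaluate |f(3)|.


f(3) = 18
|18| = 18

18


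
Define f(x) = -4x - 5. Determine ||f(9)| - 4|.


f(9) = -41
|-41| = 41
|41 - 4| = 37

37


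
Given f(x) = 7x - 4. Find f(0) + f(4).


f(0) = -4
f(4) = 24
Sum = 20

20


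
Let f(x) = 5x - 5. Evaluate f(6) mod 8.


f(6) = 25
25 mod 8 = 1

1


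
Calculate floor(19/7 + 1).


19/7 = 2.7143
2.7143 + 1 = 3.7143
floor(3.7143) = 3

3


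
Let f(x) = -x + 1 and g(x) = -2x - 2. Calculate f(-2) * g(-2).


6


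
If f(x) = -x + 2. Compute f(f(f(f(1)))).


f(1) = 1
f(1) = 1
f(1) = 1
f(1) = 1

1


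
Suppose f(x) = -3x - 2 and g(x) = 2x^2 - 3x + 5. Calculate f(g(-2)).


g(-2) = 19
f(19) = -59

-59


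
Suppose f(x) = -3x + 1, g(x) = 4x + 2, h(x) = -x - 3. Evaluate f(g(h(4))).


h(4) = -7
g(-7) = -26
f(-26) = 79

79


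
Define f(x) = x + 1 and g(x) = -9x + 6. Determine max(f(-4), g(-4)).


f(-4) = -3
g(-4) = 42
max = 42

42


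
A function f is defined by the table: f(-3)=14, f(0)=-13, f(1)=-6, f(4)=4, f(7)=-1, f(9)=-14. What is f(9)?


Reading from the table at x = 9

-14


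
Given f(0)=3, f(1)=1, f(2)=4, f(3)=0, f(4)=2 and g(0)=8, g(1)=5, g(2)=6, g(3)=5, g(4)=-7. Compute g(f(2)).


f(2) = 4
g(4) = -7

-7


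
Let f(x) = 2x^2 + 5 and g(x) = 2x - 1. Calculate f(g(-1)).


g(-1) = -3
f(-3) = 2*(-3)^2 + 5 = 23

23


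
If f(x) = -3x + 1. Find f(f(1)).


f(1) = -2
f(-2) = 7

7


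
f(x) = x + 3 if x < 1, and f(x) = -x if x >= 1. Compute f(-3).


0
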